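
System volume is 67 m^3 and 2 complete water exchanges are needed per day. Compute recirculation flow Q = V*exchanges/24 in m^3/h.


Daily recirculation volume = 67 m^3 * 2 = 134 m^3/day
Flow rate Q = daily volume / 24 h = 134 / 24 = 5.58333 m^3/h

5.58333 m^3/h


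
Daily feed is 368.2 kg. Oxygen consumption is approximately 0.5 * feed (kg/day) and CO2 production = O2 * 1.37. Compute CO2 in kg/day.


O2 = 368.2 * 0.5 = 184.1
CO2 = 184.1 * 1.37 = 252.217

252.217 kg/day


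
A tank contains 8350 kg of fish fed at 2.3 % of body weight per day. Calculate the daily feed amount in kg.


Feeding rate fraction = 2.3% / 100 = 0.023
Daily feed = 8350 kg * 0.023 = 192.05 kg/day

192.05 kg/day


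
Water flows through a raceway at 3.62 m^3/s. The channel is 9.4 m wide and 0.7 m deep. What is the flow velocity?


Cross-sectional area = W * d = 9.4 * 0.7 = 6.58 m^2
Velocity = Q / A = 3.62 / 6.58 = 0.550152 m/s

0.550152 m/s


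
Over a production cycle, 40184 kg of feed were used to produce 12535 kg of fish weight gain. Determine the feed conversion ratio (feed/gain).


FCR = feed consumed / weight gained
FCR = 40184 kg / 12535 kg = 3.20574

3.20574


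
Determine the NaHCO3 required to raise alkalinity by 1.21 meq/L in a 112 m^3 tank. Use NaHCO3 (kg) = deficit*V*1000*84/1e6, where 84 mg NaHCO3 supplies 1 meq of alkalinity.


Tank volume in L = 112 m^3 * 1000 = 112000 L
Total meq required = 1.21 meq/L * 112000 L = 135520 meq
NaHCO3 mass = 135520 meq * 84 mg/meq / 1e6 = 11.3837 kg

11.3837 kg


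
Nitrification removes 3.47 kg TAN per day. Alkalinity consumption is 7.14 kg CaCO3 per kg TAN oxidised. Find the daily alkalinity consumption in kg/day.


Alkalinity factor: 7.14 kg CaCO3 consumed per kg TAN nitrified
alk = 3.47 kg TAN * 7.14 = 24.7758 kg CaCO3/day

24.7758 kg CaCO3/day


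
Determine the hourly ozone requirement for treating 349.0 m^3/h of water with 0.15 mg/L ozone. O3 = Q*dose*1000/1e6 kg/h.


O3 demand (mg/h) = Q * dose * 1000 = 349.0 * 0.15 * 1000 = 52350 mg/h
Convert mg to kg: 52350 / 1e6 = 0.05235 kg/h

0.05235 kg/h


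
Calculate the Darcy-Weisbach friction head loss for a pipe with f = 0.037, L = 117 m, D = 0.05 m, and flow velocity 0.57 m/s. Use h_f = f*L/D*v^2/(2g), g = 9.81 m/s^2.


v^2 = 0.57^2 = 0.3249 m^2/s^2
L/D = 117/0.05 = 2340
h_f = f*(L/D)*v^2/(2g) = 0.037 * 2340 * 0.3249 / 19.62 = 1.43373 m

1.43373 m


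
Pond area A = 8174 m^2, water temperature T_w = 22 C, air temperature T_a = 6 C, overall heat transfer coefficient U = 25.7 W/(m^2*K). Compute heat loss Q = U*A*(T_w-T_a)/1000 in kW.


Temperature difference dT = 22 - 6 = 16 K
Heat loss (W) = U * A * dT = 25.7 * 8174 * 16 = 3361148.8 W
Convert to kW: 3361148.8 / 1000 = 3361.1488 kW

3361.1488 kW


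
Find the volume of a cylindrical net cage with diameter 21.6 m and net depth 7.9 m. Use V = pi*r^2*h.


r = d/2 = 21.6/2 = 10.8 m
Base area = pi*r^2 = pi*10.8^2 = 366.43537 m^2
Volume = 366.43537 * 7.9 = 2894.84 m^3

2894.84 m^3


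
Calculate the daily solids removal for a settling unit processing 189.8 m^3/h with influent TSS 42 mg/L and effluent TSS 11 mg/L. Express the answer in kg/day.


Concentration drop: TSS_in - TSS_out = 42 - 11 = 31 mg/L
Hourly solids removed = Q * dTSS = 189.8 m^3/h * 31 mg/L = 5883.8 g/h  (m^3/h * mg/L = g/h)
Daily solids removed = 5883.8 * 24 = 141211.2 g/day
Convert g to kg: 141211.2 / 1000 = 141.2112 kg/day

141.2112 kg/day


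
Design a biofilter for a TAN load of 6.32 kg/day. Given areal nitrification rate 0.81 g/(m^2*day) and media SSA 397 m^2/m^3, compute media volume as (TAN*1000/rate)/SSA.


A = 6.32*1000 / 0.81 = 7802.4691 m^2
V = 7802.4691 / 397 = 19.6536

19.6536 m^3


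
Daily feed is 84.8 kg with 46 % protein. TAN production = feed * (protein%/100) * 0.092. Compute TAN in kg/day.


Protein in feed = 84.8 * 46/100 = 39.008 kg/day
TAN = protein * 0.092 = 39.008 * 0.092 = 3.588736 kg/day

3.588736 kg/day


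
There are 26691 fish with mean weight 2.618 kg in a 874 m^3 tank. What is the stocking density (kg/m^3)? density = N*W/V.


Total biomass = 26691 fish * 2.618 kg = 69877.038 kg
Density = total biomass / volume = 69877.038 / 874 = 79.9508 kg/m^3

79.9508 kg/m^3


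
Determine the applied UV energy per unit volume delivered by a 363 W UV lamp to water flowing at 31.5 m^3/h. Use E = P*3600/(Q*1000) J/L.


Energy delivered per hour = 363 W * 3600 s = 1306800 J/h
Volume treated per hour = 31.5 m^3/h * 1000 = 31500 L/h
dose = 1306800 / 31500 = 41.4857 J/L

41.4857 J/L


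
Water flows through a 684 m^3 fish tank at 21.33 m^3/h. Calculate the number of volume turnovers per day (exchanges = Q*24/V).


Daily flow volume = 21.33 m^3/h * 24 h = 511.92 m^3/day
Exchanges = daily flow / tank volume = 511.92 / 684 = 0.748421 exchanges/day

0.748421 exchanges/day


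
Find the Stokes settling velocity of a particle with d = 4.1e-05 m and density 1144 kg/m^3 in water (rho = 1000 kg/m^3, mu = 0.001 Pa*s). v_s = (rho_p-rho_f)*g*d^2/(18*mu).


Density difference: rho_p - rho_f = 1144 - 1000 = 144 kg/m^3
d^2 = (4.1e-05)^2 = 1.681e-09 m^2
Numerator = (rho_p - rho_f) * g * d^2 = 144 * 9.81 * 1.681e-09 = 2.3746478e-06
Denominator = 18 * mu = 18 * 0.001 = 0.018
v_s = 2.3746478e-06 / 0.018 = 1.31925e-04 m/s
Check: Re = rho_f * v_s * d / mu = 1000 * 1.31925e-04 * 4.1e-05 / 0.001 = 0.00541 < 1, so Stokes' law applies.

1.31925e-04 m/s


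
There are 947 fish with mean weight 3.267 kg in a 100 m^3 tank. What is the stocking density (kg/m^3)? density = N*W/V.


Total biomass = 947 fish * 3.267 kg = 3093.849 kg
Density = total biomass / volume = 3093.849 / 100 = 30.9385 kg/m^3

30.9385 kg/m^3


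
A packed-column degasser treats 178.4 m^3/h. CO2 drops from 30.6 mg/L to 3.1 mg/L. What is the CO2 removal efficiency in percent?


CO2_out / CO2_in = 3.1 / 30.6 = 0.10130719
Fraction remaining = 0.10130719
efficiency = (1 - 0.10130719) * 100 = 89.8693 %

89.8693 %


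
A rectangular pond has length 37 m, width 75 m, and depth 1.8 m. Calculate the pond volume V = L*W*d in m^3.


Base area = L * W = 37 * 75 = 2775 m^2
Volume = area * depth = 2775 * 1.8 = 4995 m^3

4995 m^3


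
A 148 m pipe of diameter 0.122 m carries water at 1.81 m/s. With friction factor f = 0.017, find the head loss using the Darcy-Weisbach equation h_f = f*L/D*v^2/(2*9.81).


v^2 = 1.81^2 = 3.2761 m^2/s^2
L/D = 148/0.122 = 1213.1148
h_f = f*(L/D)*v^2/(2g) = 0.017 * 1213.1148 * 3.2761 / 19.62 = 3.44357 m

3.44357 m


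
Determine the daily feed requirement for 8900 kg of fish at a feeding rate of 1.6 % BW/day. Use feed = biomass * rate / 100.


Feeding rate fraction = 1.6% / 100 = 0.016
Daily feed = 8900 kg * 0.016 = 142.4 kg/day

142.4 kg/day


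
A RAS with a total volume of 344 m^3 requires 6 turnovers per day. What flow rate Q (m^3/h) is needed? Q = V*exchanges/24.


Daily recirculation volume = 344 m^3 * 6 = 2064 m^3/day
Flow rate Q = daily volume / 24 h = 2064 / 24 = 86 m^3/h

86 m^3/h


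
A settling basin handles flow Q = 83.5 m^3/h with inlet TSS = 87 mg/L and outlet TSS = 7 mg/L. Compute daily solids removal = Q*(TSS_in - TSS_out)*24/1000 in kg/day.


Concentration drop: TSS_in - TSS_out = 87 - 7 = 80 mg/L
Hourly solids removed = Q * dTSS = 83.5 m^3/h * 80 mg/L = 6680 g/h  (m^3/h * mg/L = g/h)
Daily solids removed = 6680 * 24 = 160320 g/day
Convert g to kg: 160320 / 1000 = 160.32 kg/day

160.32 kg/day


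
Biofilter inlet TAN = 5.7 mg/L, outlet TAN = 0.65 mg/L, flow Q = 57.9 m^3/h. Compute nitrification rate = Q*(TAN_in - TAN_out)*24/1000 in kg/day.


Concentration drop: TAN_in - TAN_out = 5.7 - 0.65 = 5.05 mg/L
Hourly TAN removed = Q * dTAN = 57.9 m^3/h * 5.05 mg/L = 292.395 g/h  (m^3/h * mg/L = g/h)
Daily TAN removed = 292.395 * 24 = 7017.48 g/day
Convert to kg/day: 7017.48 / 1000 = 7.01748 kg/day

7.01748 kg/day


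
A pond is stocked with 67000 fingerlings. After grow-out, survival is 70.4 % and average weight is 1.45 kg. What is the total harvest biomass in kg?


Survivors = 67000 * 70.4/100 = 47168 fish
Harvest biomass = survivors * W_f = 47168 * 1.45 = 68393.6 kg

68393.6 kg


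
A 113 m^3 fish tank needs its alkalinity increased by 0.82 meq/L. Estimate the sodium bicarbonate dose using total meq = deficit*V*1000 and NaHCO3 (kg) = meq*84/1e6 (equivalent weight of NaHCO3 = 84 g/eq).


Tank volume in L = 113 m^3 * 1000 = 113000 L
Total meq required = 0.82 meq/L * 113000 L = 92660 meq
NaHCO3 mass = 92660 meq * 84 mg/meq / 1e6 = 7.78344 kg

7.78344 kg


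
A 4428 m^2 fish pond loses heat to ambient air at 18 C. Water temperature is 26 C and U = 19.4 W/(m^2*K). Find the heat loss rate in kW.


Temperature difference dT = 26 - 18 = 8 K
Heat loss (W) = U * A * dT = 19.4 * 4428 * 8 = 687225.6 W
Convert to kW: 687225.6 / 1000 = 687.2256 kW

687.2256 kW


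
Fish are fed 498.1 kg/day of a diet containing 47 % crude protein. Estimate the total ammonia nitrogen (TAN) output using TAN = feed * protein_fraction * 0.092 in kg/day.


Protein in feed = 498.1 * 47/100 = 234.107 kg/day
TAN = protein * 0.092 = 234.107 * 0.092 = 21.537844 kg/day

21.537844 kg/day


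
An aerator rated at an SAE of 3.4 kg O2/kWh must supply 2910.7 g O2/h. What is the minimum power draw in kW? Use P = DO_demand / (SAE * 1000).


SAE in g O2/kWh = 3.4 * 1000 = 3400 g/kWh
P = DO_demand / SAE_g = 2910.7 / 3400 = 0.856088 kW

0.856088 kW


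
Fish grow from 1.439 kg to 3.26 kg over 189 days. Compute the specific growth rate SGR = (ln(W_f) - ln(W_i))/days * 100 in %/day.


ln(W_f) = ln(3.26) = 1.1817272
ln(W_i) = ln(1.439) = 0.36394843
ln(W_f) - ln(W_i) = 1.1817272 - 0.36394843 = 0.81777877
SGR = 0.81777877 / 189 * 100 = 0.432687 %/day

0.432687 %/day


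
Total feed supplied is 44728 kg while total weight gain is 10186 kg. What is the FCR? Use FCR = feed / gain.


FCR = feed consumed / weight gained
FCR = 44728 kg / 10186 kg = 4.39113

4.39113


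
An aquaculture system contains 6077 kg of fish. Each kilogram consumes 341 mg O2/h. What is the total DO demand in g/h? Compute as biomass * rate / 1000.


Total O2 consumption (mg/h) = 6077 kg * 341 mg/(kg*h) = 2072257 mg/h
Convert to g/h: 2072257 / 1000 = 2072.257 g/h

2072.257 g/h


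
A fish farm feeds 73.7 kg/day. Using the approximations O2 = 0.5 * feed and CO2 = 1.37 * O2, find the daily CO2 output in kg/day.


O2 = 73.7 * 0.5 = 36.85
CO2 = 36.85 * 1.37 = 50.4845

50.4845 kg/day


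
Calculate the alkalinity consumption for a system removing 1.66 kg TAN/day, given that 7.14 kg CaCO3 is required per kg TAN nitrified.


Alkalinity factor: 7.14 kg CaCO3 consumed per kg TAN nitrified
alk = 1.66 kg TAN * 7.14 = 11.8524 kg CaCO3/day

11.8524 kg CaCO3/day


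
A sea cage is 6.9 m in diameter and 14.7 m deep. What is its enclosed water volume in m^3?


r = d/2 = 6.9/2 = 3.45 m
Base area = pi*r^2 = pi*3.45^2 = 37.392807 m^2
Volume = 37.392807 * 14.7 = 549.674 m^3

549.674 m^3


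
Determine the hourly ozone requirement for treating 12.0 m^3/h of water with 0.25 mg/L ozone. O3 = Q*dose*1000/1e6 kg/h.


O3 demand (mg/h) = Q * dose * 1000 = 12.0 * 0.25 * 1000 = 3000 mg/h
Convert mg to kg: 3000 / 1e6 = 0.003 kg/h

0.003 kg/h


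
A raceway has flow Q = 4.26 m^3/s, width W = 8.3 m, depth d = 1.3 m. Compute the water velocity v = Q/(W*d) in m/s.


Cross-sectional area = W * d = 8.3 * 1.3 = 10.79 m^2
Velocity = Q / A = 4.26 / 10.79 = 0.39481 m/s

0.39481 m/s


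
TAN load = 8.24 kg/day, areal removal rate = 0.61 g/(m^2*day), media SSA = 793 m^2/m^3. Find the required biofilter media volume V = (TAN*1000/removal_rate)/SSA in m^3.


A = 8.24*1000 / 0.61 = 13508.197 m^2
V = 13508.197 / 793 = 17.0343

17.0343 m^3


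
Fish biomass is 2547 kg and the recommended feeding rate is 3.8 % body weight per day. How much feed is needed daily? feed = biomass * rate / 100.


Feeding rate fraction = 3.8% / 100 = 0.038
Daily feed = 2547 kg * 0.038 = 96.786 kg/day

96.786 kg/day


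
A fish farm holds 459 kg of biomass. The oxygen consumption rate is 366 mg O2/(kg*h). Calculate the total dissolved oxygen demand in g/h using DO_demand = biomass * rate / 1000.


Total O2 consumption (mg/h) = 459 kg * 366 mg/(kg*h) = 167994 mg/h
Convert to g/h: 167994 / 1000 = 167.994 g/h

167.994 g/h


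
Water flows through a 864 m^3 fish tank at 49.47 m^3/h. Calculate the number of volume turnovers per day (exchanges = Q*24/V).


Daily flow volume = 49.47 m^3/h * 24 h = 1187.28 m^3/day
Exchanges = daily flow / tank volume = 1187.28 / 864 = 1.37417 exchanges/day

1.37417 exchanges/day


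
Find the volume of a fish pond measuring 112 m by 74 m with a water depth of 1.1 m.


Base area = L * W = 112 * 74 = 8288 m^2
Volume = area * depth = 8288 * 1.1 = 9116.8 m^3

9116.8 m^3


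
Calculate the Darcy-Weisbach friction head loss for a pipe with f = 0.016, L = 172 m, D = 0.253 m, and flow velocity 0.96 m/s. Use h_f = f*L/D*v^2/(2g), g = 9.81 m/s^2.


v^2 = 0.96^2 = 0.9216 m^2/s^2
L/D = 172/0.253 = 679.8419
h_f = f*(L/D)*v^2/(2g) = 0.016 * 679.8419 * 0.9216 / 19.62 = 0.510942 m

0.510942 m


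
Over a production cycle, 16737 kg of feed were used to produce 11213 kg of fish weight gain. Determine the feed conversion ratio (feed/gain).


FCR = feed consumed / weight gained
FCR = 16737 kg / 11213 kg = 1.49264

1.49264


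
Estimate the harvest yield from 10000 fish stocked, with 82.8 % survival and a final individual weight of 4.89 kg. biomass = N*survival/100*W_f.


Survivors = 10000 * 82.8/100 = 8280 fish
Harvest biomass = survivors * W_f = 8280 * 4.89 = 40489.2 kg

40489.2 kg


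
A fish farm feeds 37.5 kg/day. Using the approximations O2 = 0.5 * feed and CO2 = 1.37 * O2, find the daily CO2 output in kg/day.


O2 = 37.5 * 0.5 = 18.75
CO2 = 18.75 * 1.37 = 25.6875

25.6875 kg/day


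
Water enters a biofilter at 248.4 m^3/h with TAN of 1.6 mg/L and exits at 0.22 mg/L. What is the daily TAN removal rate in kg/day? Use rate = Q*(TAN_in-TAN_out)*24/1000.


Concentration drop: TAN_in - TAN_out = 1.6 - 0.22 = 1.38 mg/L
Hourly TAN removed = Q * dTAN = 248.4 m^3/h * 1.38 mg/L = 342.792 g/h  (m^3/h * mg/L = g/h)
Daily TAN removed = 342.792 * 24 = 8227.008 g/day
Convert to kg/day: 8227.008 / 1000 = 8.227008 kg/day

8.227008 kg/day


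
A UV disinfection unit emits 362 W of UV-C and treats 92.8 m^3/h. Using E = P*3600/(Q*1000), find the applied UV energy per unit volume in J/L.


Energy delivered per hour = 362 W * 3600 s = 1303200 J/h
Volume treated per hour = 92.8 m^3/h * 1000 = 92800 L/h
dose = 1303200 / 92800 = 14.0431 J/L

14.0431 J/L


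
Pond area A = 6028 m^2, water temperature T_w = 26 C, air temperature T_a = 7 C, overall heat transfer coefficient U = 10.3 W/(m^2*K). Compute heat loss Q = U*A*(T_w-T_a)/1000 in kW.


Temperature difference dT = 26 - 7 = 19 K
Heat loss (W) = U * A * dT = 10.3 * 6028 * 19 = 1179679.6 W
Convert to kW: 1179679.6 / 1000 = 1179.6796 kW

1179.6796 kW


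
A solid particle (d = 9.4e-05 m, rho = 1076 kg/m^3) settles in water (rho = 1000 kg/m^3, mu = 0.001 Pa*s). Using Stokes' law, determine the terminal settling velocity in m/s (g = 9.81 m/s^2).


Density difference: rho_p - rho_f = 1076 - 1000 = 76 kg/m^3
d^2 = (9.4e-05)^2 = 8.836e-09 m^2
Numerator = (rho_p - rho_f) * g * d^2 = 76 * 9.81 * 8.836e-09 = 6.5877682e-06
Denominator = 18 * mu = 18 * 0.001 = 0.018
v_s = 6.5877682e-06 / 0.018 = 3.65987e-04 m/s
Check: Re = rho_f * v_s * d / mu = 1000 * 3.65987e-04 * 9.4e-05 / 0.001 = 0.0344 < 1, so Stokes' law applies.

3.65987e-04 m/s


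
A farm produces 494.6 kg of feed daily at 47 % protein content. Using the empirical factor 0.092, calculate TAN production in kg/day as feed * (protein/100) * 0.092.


Protein in feed = 494.6 * 47/100 = 232.462 kg/day
TAN = protein * 0.092 = 232.462 * 0.092 = 21.386504 kg/day

21.386504 kg/day


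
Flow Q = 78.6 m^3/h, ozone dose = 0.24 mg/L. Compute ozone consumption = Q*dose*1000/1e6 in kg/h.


O3 demand (mg/h) = Q * dose * 1000 = 78.6 * 0.24 * 1000 = 18864 mg/h
Convert mg to kg: 18864 / 1e6 = 0.018864 kg/h

0.018864 kg/h


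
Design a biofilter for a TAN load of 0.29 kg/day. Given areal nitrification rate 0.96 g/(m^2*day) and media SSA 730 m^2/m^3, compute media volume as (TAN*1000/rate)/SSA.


A = 0.29*1000 / 0.96 = 302.08333 m^2
V = 302.08333 / 730 = 0.413813

0.413813 m^3


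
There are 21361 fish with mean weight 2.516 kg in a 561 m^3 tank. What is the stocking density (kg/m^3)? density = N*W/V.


Total biomass = 21361 fish * 2.516 kg = 53744.276 kg
Density = total biomass / volume = 53744.276 / 561 = 95.8008 kg/m^3

95.8008 kg/m^3


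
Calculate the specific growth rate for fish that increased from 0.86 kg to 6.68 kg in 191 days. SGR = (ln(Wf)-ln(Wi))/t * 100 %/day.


ln(W_f) = ln(6.68) = 1.899118
ln(W_i) = ln(0.86) = -0.15082289
ln(W_f) - ln(W_i) = 1.899118 - -0.15082289 = 2.0499409
SGR = 2.0499409 / 191 * 100 = 1.07327 %/day

1.07327 %/day


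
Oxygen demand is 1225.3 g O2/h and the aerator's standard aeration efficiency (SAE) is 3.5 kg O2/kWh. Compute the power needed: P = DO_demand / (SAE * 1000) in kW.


SAE in g O2/kWh = 3.5 * 1000 = 3500 g/kWh
P = DO_demand / SAE_g = 1225.3 / 3500 = 0.350086 kW

0.350086 kW


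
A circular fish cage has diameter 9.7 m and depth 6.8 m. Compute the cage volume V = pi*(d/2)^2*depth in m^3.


r = d/2 = 9.7/2 = 4.85 m
Base area = pi*r^2 = pi*4.85^2 = 73.898113 m^2
Volume = 73.898113 * 6.8 = 502.507 m^3

502.507 m^3


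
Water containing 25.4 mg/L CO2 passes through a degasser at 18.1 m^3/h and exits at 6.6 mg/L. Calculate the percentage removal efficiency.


CO2_out / CO2_in = 6.6 / 25.4 = 0.25984252
Fraction remaining = 0.25984252
efficiency = (1 - 0.25984252) * 100 = 74.0157 %

74.0157 %


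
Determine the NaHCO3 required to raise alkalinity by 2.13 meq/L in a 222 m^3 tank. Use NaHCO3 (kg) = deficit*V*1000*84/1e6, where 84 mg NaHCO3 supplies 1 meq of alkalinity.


Tank volume in L = 222 m^3 * 1000 = 222000 L
Total meq required = 2.13 meq/L * 222000 L = 472860 meq
NaHCO3 mass = 472860 meq * 84 mg/meq / 1e6 = 39.7202 kg

39.7202 kg


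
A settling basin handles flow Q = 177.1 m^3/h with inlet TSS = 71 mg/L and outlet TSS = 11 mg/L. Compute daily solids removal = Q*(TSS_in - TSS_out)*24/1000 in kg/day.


Concentration drop: TSS_in - TSS_out = 71 - 11 = 60 mg/L
Hourly solids removed = Q * dTSS = 177.1 m^3/h * 60 mg/L = 10626 g/h  (m^3/h * mg/L = g/h)
Daily solids removed = 10626 * 24 = 255024 g/day
Convert g to kg: 255024 / 1000 = 255.024 kg/day

255.024 kg/day


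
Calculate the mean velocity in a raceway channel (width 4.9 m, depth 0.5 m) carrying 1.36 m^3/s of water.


Cross-sectional area = W * d = 4.9 * 0.5 = 2.45 m^2
Velocity = Q / A = 1.36 / 2.45 = 0.555102 m/s

0.555102 m/s


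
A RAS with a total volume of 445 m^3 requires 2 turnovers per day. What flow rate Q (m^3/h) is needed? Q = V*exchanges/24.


Daily recirculation volume = 445 m^3 * 2 = 890 m^3/day
Flow rate Q = daily volume / 24 h = 890 / 24 = 37.0833 m^3/h

37.0833 m^3/h


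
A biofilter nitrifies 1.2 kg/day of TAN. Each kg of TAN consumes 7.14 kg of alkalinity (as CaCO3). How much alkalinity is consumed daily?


Alkalinity factor: 7.14 kg CaCO3 consumed per kg TAN nitrified
alk = 1.2 kg TAN * 7.14 = 8.568 kg CaCO3/day

8.568 kg CaCO3/day


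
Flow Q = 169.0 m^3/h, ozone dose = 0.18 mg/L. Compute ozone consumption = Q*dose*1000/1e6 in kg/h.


O3 demand (mg/h) = Q * dose * 1000 = 169.0 * 0.18 * 1000 = 30420 mg/h
Convert mg to kg: 30420 / 1e6 = 0.03042 kg/h

0.03042 kg/h


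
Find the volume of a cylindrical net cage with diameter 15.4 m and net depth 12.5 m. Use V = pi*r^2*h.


r = d/2 = 15.4/2 = 7.7 m
Base area = pi*r^2 = pi*7.7^2 = 186.26503 m^2
Volume = 186.26503 * 12.5 = 2328.31 m^3

2328.31 m^3


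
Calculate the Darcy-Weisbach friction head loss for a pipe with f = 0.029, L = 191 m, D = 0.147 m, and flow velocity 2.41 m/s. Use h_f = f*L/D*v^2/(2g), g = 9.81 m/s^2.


v^2 = 2.41^2 = 5.8081 m^2/s^2
L/D = 191/0.147 = 1299.3197
h_f = f*(L/D)*v^2/(2g) = 0.029 * 1299.3197 * 5.8081 / 19.62 = 11.1545 m

11.1545 m


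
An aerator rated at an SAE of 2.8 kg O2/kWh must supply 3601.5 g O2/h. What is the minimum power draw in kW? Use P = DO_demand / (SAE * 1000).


SAE in g O2/kWh = 2.8 * 1000 = 2800 g/kWh
P = DO_demand / SAE_g = 3601.5 / 2800 = 1.28625 kW

1.28625 kW


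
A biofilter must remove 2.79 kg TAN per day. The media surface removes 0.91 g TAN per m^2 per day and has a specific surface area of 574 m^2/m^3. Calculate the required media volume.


A = 2.79*1000 / 0.91 = 3065.9341 m^2
V = 3065.9341 / 574 = 5.34135

5.34135 m^3


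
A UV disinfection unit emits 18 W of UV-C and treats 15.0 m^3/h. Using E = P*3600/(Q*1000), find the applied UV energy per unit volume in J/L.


Energy delivered per hour = 18 W * 3600 s = 64800 J/h
Volume treated per hour = 15.0 m^3/h * 1000 = 15000 L/h
dose = 64800 / 15000 = 4.32 J/L

4.32 J/L


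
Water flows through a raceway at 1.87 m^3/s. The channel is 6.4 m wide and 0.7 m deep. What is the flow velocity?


Cross-sectional area = W * d = 6.4 * 0.7 = 4.48 m^2
Velocity = Q / A = 1.87 / 4.48 = 0.417411 m/s

0.417411 m/s


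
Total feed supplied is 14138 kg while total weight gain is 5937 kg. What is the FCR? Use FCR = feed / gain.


FCR = feed consumed / weight gained
FCR = 14138 kg / 5937 kg = 2.38134

2.38134


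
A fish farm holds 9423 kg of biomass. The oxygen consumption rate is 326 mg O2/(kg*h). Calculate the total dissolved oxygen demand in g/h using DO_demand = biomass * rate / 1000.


Total O2 consumption (mg/h) = 9423 kg * 326 mg/(kg*h) = 3071898 mg/h
Convert to g/h: 3071898 / 1000 = 3071.898 g/h

3071.898 g/h


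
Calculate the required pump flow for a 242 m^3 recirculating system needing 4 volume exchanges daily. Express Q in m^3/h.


Daily recirculation volume = 242 m^3 * 4 = 968 m^3/day
Flow rate Q = daily volume / 24 h = 968 / 24 = 40.3333 m^3/h

40.3333 m^3/h


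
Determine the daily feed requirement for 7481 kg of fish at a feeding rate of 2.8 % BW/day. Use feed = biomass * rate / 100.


Feeding rate fraction = 2.8% / 100 = 0.028
Daily feed = 7481 kg * 0.028 = 209.468 kg/day

209.468 kg/day


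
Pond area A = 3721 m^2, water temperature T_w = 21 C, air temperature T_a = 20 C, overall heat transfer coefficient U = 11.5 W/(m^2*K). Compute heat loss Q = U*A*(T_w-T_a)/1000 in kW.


Temperature difference dT = 21 - 20 = 1 K
Heat loss (W) = U * A * dT = 11.5 * 3721 * 1 = 42791.5 W
Convert to kW: 42791.5 / 1000 = 42.7915 kW

42.7915 kW


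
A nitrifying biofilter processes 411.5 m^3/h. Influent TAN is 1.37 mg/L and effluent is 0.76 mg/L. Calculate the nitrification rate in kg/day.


Concentration drop: TAN_in - TAN_out = 1.37 - 0.76 = 0.61 mg/L
Hourly TAN removed = Q * dTAN = 411.5 m^3/h * 0.61 mg/L = 251.015 g/h  (m^3/h * mg/L = g/h)
Daily TAN removed = 251.015 * 24 = 6024.36 g/day
Convert to kg/day: 6024.36 / 1000 = 6.02436 kg/day

6.02436 kg/day


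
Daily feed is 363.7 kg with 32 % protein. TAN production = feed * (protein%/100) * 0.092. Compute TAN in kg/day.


Protein in feed = 363.7 * 32/100 = 116.384 kg/day
TAN = protein * 0.092 = 116.384 * 0.092 = 10.707328 kg/day

10.707328 kg/day


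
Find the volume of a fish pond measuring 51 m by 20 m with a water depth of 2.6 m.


Base area = L * W = 51 * 20 = 1020 m^2
Volume = area * depth = 1020 * 2.6 = 2652 m^3

2652 m^3


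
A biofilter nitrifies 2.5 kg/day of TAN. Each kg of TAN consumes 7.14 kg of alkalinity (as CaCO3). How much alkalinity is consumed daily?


Alkalinity factor: 7.14 kg CaCO3 consumed per kg TAN nitrified
alk = 2.5 kg TAN * 7.14 = 17.85 kg CaCO3/day

17.85 kg CaCO3/day


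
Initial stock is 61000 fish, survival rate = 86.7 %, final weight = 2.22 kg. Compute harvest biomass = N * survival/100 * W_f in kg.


Survivors = 61000 * 86.7/100 = 52887 fish
Harvest biomass = survivors * W_f = 52887 * 2.22 = 117409.14 kg

117409.14 kg


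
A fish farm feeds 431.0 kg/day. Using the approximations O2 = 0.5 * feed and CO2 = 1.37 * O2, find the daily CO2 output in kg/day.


O2 = 431.0 * 0.5 = 215.5
CO2 = 215.5 * 1.37 = 295.235

295.235 kg/day


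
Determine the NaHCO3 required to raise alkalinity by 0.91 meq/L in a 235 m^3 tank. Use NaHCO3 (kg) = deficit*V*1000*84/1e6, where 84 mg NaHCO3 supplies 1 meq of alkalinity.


Tank volume in L = 235 m^3 * 1000 = 235000 L
Total meq required = 0.91 meq/L * 235000 L = 213850 meq
NaHCO3 mass = 213850 meq * 84 mg/meq / 1e6 = 17.9634 kg

17.9634 kg


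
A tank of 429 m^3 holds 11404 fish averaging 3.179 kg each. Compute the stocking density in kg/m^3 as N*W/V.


Total biomass = 11404 fish * 3.179 kg = 36253.316 kg
Density = total biomass / volume = 36253.316 / 429 = 84.5066 kg/m^3

84.5066 kg/m^3


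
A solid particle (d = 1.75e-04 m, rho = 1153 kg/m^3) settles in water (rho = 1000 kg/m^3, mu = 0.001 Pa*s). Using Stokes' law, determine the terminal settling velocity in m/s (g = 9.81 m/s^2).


Density difference: rho_p - rho_f = 1153 - 1000 = 153 kg/m^3
d^2 = (1.75e-04)^2 = 3.0625e-08 m^2
Numerator = (rho_p - rho_f) * g * d^2 = 153 * 9.81 * 3.0625e-08 = 4.5965981e-05
Denominator = 18 * mu = 18 * 0.001 = 0.018
v_s = 4.5965981e-05 / 0.018 = 0.00255367 m/s
Check: Re = rho_f * v_s * d / mu = 1000 * 0.00255367 * 1.75e-04 / 0.001 = 0.447 < 1, so Stokes' law applies.

0.00255367 m/s


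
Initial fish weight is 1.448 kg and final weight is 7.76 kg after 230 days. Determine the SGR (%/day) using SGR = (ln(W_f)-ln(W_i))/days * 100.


ln(W_f) = ln(7.76) = 2.0489823
ln(W_i) = ln(1.448) = 0.37018329
ln(W_f) - ln(W_i) = 2.0489823 - 0.37018329 = 1.678799
SGR = 1.678799 / 230 * 100 = 0.729913 %/day

0.729913 %/day


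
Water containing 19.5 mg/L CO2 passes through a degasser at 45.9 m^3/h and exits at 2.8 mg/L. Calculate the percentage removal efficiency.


CO2_out / CO2_in = 2.8 / 19.5 = 0.14358974
Fraction remaining = 0.14358974
efficiency = (1 - 0.14358974) * 100 = 85.641 %

85.641 %


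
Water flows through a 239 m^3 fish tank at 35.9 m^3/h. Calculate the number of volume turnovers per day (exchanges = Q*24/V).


Daily flow volume = 35.9 m^3/h * 24 h = 861.6 m^3/day
Exchanges = daily flow / tank volume = 861.6 / 239 = 3.60502 exchanges/day

3.60502 exchanges/day


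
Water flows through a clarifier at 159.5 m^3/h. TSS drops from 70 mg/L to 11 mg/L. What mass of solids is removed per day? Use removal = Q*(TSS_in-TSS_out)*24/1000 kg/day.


Concentration drop: TSS_in - TSS_out = 70 - 11 = 59 mg/L
Hourly solids removed = Q * dTSS = 159.5 m^3/h * 59 mg/L = 9410.5 g/h  (m^3/h * mg/L = g/h)
Daily solids removed = 9410.5 * 24 = 225852 g/day
Convert g to kg: 225852 / 1000 = 225.852 kg/day

225.852 kg/day


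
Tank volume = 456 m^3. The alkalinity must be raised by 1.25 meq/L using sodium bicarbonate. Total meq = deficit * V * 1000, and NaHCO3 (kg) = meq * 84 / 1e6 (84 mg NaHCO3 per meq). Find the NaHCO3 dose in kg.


Tank volume in L = 456 m^3 * 1000 = 456000 L
Total meq required = 1.25 meq/L * 456000 L = 570000 meq
NaHCO3 mass = 570000 meq * 84 mg/meq / 1e6 = 47.88 kg

47.88 kg


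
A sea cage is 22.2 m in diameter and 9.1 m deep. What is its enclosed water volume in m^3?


r = d/2 = 22.2/2 = 11.1 m
Base area = pi*r^2 = pi*11.1^2 = 387.07563 m^2
Volume = 387.07563 * 9.1 = 3522.39 m^3

3522.39 m^3


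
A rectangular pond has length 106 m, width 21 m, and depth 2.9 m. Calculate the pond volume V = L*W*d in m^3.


Base area = L * W = 106 * 21 = 2226 m^2
Volume = area * depth = 2226 * 2.9 = 6455.4 m^3

6455.4 m^3


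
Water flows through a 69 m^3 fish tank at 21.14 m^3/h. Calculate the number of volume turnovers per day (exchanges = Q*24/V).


Daily flow volume = 21.14 m^3/h * 24 h = 507.36 m^3/day
Exchanges = daily flow / tank volume = 507.36 / 69 = 7.35304 exchanges/day

7.35304 exchanges/day


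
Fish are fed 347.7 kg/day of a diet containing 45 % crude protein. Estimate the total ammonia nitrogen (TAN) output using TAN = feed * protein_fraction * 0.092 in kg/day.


Protein in feed = 347.7 * 45/100 = 156.465 kg/day
TAN = protein * 0.092 = 156.465 * 0.092 = 14.39478 kg/day

14.39478 kg/day


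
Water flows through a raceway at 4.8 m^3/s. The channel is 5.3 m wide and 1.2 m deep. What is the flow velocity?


Cross-sectional area = W * d = 5.3 * 1.2 = 6.36 m^2
Velocity = Q / A = 4.8 / 6.36 = 0.754717 m/s

0.754717 m/s


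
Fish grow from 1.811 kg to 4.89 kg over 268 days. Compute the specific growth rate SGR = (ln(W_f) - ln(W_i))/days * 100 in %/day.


ln(W_f) = ln(4.89) = 1.5871923
ln(W_i) = ln(1.811) = 0.59387918
ln(W_f) - ln(W_i) = 1.5871923 - 0.59387918 = 0.99331312
SGR = 0.99331312 / 268 * 100 = 0.370639 %/day

0.370639 %/day


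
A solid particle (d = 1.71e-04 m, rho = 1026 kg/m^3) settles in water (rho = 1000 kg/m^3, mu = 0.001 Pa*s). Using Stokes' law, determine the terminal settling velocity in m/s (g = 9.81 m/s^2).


Density difference: rho_p - rho_f = 1026 - 1000 = 26 kg/m^3
d^2 = (1.71e-04)^2 = 2.9241e-08 m^2
Numerator = (rho_p - rho_f) * g * d^2 = 26 * 9.81 * 2.9241e-08 = 7.4582095e-06
Denominator = 18 * mu = 18 * 0.001 = 0.018
v_s = 7.4582095e-06 / 0.018 = 4.14345e-04 m/s
Check: Re = rho_f * v_s * d / mu = 1000 * 4.14345e-04 * 1.71e-04 / 0.001 = 0.0709 < 1, so Stokes' law applies.

4.14345e-04 m/s


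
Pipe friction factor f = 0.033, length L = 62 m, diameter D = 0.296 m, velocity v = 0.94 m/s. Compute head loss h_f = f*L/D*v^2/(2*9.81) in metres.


v^2 = 0.94^2 = 0.8836 m^2/s^2
L/D = 62/0.296 = 209.45946
h_f = f*(L/D)*v^2/(2g) = 0.033 * 209.45946 * 0.8836 / 19.62 = 0.311294 m

0.311294 m


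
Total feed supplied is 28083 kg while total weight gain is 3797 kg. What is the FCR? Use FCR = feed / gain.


FCR = feed consumed / weight gained
FCR = 28083 kg / 3797 kg = 7.3961

7.3961


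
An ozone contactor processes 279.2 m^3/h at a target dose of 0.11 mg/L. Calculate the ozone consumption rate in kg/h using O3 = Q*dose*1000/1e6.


O3 demand (mg/h) = Q * dose * 1000 = 279.2 * 0.11 * 1000 = 30712 mg/h
Convert mg to kg: 30712 / 1e6 = 0.030712 kg/h

0.030712 kg/h


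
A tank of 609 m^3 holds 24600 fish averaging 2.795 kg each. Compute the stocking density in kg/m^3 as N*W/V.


Total biomass = 24600 fish * 2.795 kg = 68757 kg
Density = total biomass / volume = 68757 / 609 = 112.901 kg/m^3

112.901 kg/m^3


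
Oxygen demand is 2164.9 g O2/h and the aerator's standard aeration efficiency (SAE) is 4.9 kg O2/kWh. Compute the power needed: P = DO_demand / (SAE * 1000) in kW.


SAE in g O2/kWh = 4.9 * 1000 = 4900 g/kWh
P = DO_demand / SAE_g = 2164.9 / 4900 = 0.441816 kW

0.441816 kW


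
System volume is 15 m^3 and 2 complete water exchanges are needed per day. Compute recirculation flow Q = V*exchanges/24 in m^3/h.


Daily recirculation volume = 15 m^3 * 2 = 30 m^3/day
Flow rate Q = daily volume / 24 h = 30 / 24 = 1.25 m^3/h

1.25 m^3/h


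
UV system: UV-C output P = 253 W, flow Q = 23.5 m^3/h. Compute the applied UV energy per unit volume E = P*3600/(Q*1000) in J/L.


Energy delivered per hour = 253 W * 3600 s = 910800 J/h
Volume treated per hour = 23.5 m^3/h * 1000 = 23500 L/h
dose = 910800 / 23500 = 38.7574 J/L

38.7574 J/L


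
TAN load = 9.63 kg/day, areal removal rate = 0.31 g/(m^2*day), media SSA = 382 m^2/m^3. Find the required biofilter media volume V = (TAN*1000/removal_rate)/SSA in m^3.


A = 9.63*1000 / 0.31 = 31064.516 m^2
V = 31064.516 / 382 = 81.3207

81.3207 m^3


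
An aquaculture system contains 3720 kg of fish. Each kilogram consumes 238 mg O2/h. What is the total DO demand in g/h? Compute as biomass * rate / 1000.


Total O2 consumption (mg/h) = 3720 kg * 238 mg/(kg*h) = 885360 mg/h
Convert to g/h: 885360 / 1000 = 885.36 g/h

885.36 g/h


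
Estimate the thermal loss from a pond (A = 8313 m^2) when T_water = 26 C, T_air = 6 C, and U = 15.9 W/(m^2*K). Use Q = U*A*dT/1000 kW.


Temperature difference dT = 26 - 6 = 20 K
Heat loss (W) = U * A * dT = 15.9 * 8313 * 20 = 2643534 W
Convert to kW: 2643534 / 1000 = 2643.534 kW

2643.534 kW


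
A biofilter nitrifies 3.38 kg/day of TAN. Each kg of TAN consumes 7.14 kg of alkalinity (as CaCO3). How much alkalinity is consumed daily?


Alkalinity factor: 7.14 kg CaCO3 consumed per kg TAN nitrified
alk = 3.38 kg TAN * 7.14 = 24.1332 kg CaCO3/day

24.1332 kg CaCO3/day


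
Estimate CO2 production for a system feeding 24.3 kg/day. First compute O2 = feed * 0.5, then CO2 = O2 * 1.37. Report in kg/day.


O2 = 24.3 * 0.5 = 12.15
CO2 = 12.15 * 1.37 = 16.6455

16.6455 kg/day


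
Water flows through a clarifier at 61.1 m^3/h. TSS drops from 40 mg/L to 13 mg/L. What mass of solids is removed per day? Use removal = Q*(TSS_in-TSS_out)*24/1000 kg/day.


Concentration drop: TSS_in - TSS_out = 40 - 13 = 27 mg/L
Hourly solids removed = Q * dTSS = 61.1 m^3/h * 27 mg/L = 1649.7 g/h  (m^3/h * mg/L = g/h)
Daily solids removed = 1649.7 * 24 = 39592.8 g/day
Convert g to kg: 39592.8 / 1000 = 39.5928 kg/day

39.5928 kg/day


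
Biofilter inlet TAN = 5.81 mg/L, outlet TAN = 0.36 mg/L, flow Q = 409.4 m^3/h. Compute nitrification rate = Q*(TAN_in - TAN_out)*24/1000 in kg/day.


Concentration drop: TAN_in - TAN_out = 5.81 - 0.36 = 5.45 mg/L
Hourly TAN removed = Q * dTAN = 409.4 m^3/h * 5.45 mg/L = 2231.23 g/h  (m^3/h * mg/L = g/h)
Daily TAN removed = 2231.23 * 24 = 53549.52 g/day
Convert to kg/day: 53549.52 / 1000 = 53.54952 kg/day

53.54952 kg/day


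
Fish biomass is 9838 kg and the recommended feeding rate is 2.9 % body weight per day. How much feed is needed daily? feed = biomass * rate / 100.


Feeding rate fraction = 2.9% / 100 = 0.029
Daily feed = 9838 kg * 0.029 = 285.302 kg/day

285.302 kg/day


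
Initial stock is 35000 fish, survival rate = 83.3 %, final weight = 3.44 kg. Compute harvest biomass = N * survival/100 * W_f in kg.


Survivors = 35000 * 83.3/100 = 29155 fish
Harvest biomass = survivors * W_f = 29155 * 3.44 = 100293.2 kg

100293.2 kg


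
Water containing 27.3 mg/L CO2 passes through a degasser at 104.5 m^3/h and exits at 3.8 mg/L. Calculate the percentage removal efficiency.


CO2_out / CO2_in = 3.8 / 27.3 = 0.13919414
Fraction remaining = 0.13919414
efficiency = (1 - 0.13919414) * 100 = 86.0806 %

86.0806 %


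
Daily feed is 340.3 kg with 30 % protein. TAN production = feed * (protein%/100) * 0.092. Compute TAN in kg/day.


Protein in feed = 340.3 * 30/100 = 102.09 kg/day
TAN = protein * 0.092 = 102.09 * 0.092 = 9.39228 kg/day

9.39228 kg/day


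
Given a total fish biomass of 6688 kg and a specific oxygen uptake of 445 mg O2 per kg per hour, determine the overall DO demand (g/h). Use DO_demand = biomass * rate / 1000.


Total O2 consumption (mg/h) = 6688 kg * 445 mg/(kg*h) = 2976160 mg/h
Convert to g/h: 2976160 / 1000 = 2976.16 g/h

2976.16 g/h


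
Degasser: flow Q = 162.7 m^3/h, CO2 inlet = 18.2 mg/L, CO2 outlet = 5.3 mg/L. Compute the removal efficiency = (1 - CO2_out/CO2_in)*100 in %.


CO2_out / CO2_in = 5.3 / 18.2 = 0.29120879
Fraction remaining = 0.29120879
efficiency = (1 - 0.29120879) * 100 = 70.8791 %

70.8791 %


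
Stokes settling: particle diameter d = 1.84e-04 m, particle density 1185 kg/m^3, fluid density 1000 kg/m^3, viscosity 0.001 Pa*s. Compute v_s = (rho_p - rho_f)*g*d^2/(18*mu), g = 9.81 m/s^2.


Density difference: rho_p - rho_f = 1185 - 1000 = 185 kg/m^3
d^2 = (1.84e-04)^2 = 3.3856e-08 m^2
Numerator = (rho_p - rho_f) * g * d^2 = 185 * 9.81 * 3.3856e-08 = 6.1443562e-05
Denominator = 18 * mu = 18 * 0.001 = 0.018
v_s = 6.1443562e-05 / 0.018 = 0.00341353 m/s
Check: Re = rho_f * v_s * d / mu = 1000 * 0.00341353 * 1.84e-04 / 0.001 = 0.628 < 1, so Stokes' law applies.

0.00341353 m/s


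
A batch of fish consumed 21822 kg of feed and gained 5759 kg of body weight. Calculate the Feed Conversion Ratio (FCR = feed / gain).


FCR = feed consumed / weight gained
FCR = 21822 kg / 5759 kg = 3.7892

3.7892


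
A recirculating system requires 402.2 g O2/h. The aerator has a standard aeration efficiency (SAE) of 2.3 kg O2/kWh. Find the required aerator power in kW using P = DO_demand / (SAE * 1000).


SAE in g O2/kWh = 2.3 * 1000 = 2300 g/kWh
P = DO_demand / SAE_g = 402.2 / 2300 = 0.17487 kW

0.17487 kW


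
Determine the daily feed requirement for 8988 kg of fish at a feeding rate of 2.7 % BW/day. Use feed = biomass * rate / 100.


Feeding rate fraction = 2.7% / 100 = 0.027
Daily feed = 8988 kg * 0.027 = 242.676 kg/day

242.676 kg/day


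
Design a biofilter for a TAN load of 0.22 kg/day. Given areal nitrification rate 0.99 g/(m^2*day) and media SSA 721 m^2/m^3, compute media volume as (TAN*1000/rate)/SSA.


A = 0.22*1000 / 0.99 = 222.22222 m^2
V = 222.22222 / 721 = 0.308214

0.308214 m^3


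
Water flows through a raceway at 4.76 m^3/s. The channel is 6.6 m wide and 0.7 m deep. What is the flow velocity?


Cross-sectional area = W * d = 6.6 * 0.7 = 4.62 m^2
Velocity = Q / A = 4.76 / 4.62 = 1.0303 m/s

1.0303 m/s


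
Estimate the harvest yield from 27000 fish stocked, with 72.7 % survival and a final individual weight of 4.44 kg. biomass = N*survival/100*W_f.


Survivors = 27000 * 72.7/100 = 19629 fish
Harvest biomass = survivors * W_f = 19629 * 4.44 = 87152.76 kg

87152.76 kg


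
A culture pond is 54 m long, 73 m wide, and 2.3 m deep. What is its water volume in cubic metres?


Base area = L * W = 54 * 73 = 3942 m^2
Volume = area * depth = 3942 * 2.3 = 9066.6 m^3

9066.6 m^3


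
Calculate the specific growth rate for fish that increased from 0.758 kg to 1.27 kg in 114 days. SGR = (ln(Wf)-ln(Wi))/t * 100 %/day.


ln(W_f) = ln(1.27) = 0.2390169
ln(W_i) = ln(0.758) = -0.27707189
ln(W_f) - ln(W_i) = 0.2390169 - -0.27707189 = 0.51608879
SGR = 0.51608879 / 114 * 100 = 0.452709 %/day

0.452709 %/day


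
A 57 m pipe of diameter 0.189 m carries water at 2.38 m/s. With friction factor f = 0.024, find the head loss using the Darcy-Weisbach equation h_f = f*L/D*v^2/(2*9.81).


v^2 = 2.38^2 = 5.6644 m^2/s^2
L/D = 57/0.189 = 301.5873
h_f = f*(L/D)*v^2/(2g) = 0.024 * 301.5873 * 5.6644 / 19.62 = 2.08968 m

2.08968 m


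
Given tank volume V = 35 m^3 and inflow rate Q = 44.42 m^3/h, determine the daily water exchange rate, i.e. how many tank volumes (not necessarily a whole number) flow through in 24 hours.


Daily flow volume = 44.42 m^3/h * 24 h = 1066.08 m^3/day
Exchanges = daily flow / tank volume = 1066.08 / 35 = 30.4594 exchanges/day

30.4594 exchanges/day


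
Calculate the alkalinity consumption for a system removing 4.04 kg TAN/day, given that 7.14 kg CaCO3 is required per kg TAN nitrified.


Alkalinity factor: 7.14 kg CaCO3 consumed per kg TAN nitrified
alk = 4.04 kg TAN * 7.14 = 28.8456 kg CaCO3/day

28.8456 kg CaCO3/day


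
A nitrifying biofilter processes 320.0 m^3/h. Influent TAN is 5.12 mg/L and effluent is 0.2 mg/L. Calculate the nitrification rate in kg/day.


Concentration drop: TAN_in - TAN_out = 5.12 - 0.2 = 4.92 mg/L
Hourly TAN removed = Q * dTAN = 320.0 m^3/h * 4.92 mg/L = 1574.4 g/h  (m^3/h * mg/L = g/h)
Daily TAN removed = 1574.4 * 24 = 37785.6 g/day
Convert to kg/day: 37785.6 / 1000 = 37.7856 kg/day

37.7856 kg/day


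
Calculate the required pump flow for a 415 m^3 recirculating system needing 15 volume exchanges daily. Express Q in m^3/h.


Daily recirculation volume = 415 m^3 * 15 = 6225 m^3/day
Flow rate Q = daily volume / 24 h = 6225 / 24 = 259.375 m^3/h

259.375 m^3/h


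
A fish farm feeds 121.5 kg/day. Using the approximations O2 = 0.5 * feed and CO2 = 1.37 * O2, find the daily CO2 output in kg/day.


O2 = 121.5 * 0.5 = 60.75
CO2 = 60.75 * 1.37 = 83.2275

83.2275 kg/day


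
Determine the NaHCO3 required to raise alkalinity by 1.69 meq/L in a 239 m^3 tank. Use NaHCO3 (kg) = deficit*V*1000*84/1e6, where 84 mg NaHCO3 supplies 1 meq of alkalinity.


Tank volume in L = 239 m^3 * 1000 = 239000 L
Total meq required = 1.69 meq/L * 239000 L = 403910 meq
NaHCO3 mass = 403910 meq * 84 mg/meq / 1e6 = 33.9284 kg

33.9284 kg
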